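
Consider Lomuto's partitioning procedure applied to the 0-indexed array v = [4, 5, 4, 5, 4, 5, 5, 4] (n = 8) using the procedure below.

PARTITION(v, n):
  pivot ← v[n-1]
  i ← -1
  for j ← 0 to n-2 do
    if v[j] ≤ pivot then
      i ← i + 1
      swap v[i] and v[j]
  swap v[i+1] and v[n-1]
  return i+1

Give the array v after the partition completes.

pivot = v[7] = 4; i = -1
j=0: v[0]=4 ≤ 4 → i=0, swap v[0],v[0] (no change) → [4, 5, 4, 5, 4, 5, 5, 4]
j=1: v[1]=5 > 4 → no swap
j=2: v[2]=4 ≤ 4 → i=1, swap v[1],v[2] → [4, 4, 5, 5, 4, 5, 5, 4]
j=3: v[3]=5 > 4 → no swap
j=4: v[4]=4 ≤ 4 → i=2, swap v[2],v[4] → [4, 4, 4, 5, 5, 5, 5, 4]
j=5: v[5]=5 > 4 → no swap
j=6: v[6]=5 > 4 → no swap
final swap v[3],v[7] → [4, 4, 4, 4, 5, 5, 5, 5]; return 3

[4, 4, 4, 4, 5, 5, 5, 5]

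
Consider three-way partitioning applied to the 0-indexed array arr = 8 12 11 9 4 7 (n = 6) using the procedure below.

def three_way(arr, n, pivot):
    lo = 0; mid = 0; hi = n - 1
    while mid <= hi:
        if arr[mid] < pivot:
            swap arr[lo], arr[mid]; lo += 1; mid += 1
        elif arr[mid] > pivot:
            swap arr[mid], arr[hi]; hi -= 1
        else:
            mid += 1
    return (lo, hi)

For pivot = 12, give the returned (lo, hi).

pivot = 12; lo=0, mid=0, hi=5
arr[mid]=8<12: swap arr[0],arr[0]; lo=1,mid=1 → 8 12 11 9 4 7
arr[mid]=12=12: mid=2
arr[mid]=11<12: swap arr[1],arr[2]; lo=2,mid=3 → 8 11 12 9 4 7
arr[mid]=9<12: swap arr[2],arr[3]; lo=3,mid=4 → 8 11 9 12 4 7
arr[mid]=4<12: swap arr[3],arr[4]; lo=4,mid=5 → 8 11 9 4 12 7
arr[mid]=7<12: swap arr[4],arr[5]; lo=5,mid=6 → 8 11 9 4 7 12
end: lo=5, hi=5; arr = 8 11 9 4 7 12

(5, 5)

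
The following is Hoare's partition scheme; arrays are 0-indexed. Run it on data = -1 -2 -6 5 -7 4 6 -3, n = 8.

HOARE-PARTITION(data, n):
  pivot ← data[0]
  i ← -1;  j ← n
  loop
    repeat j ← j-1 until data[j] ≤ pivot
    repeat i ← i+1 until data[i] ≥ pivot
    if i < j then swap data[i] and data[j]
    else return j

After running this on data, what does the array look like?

-3 -2 -6 -7 5 4 6 -1

pivot=-1
j stops at 7 (-3), i stops at 0 (-1); swap ⇒ -3 -2 -6 5 -7 4 6 -1
j stops at 4 (-7), i stops at 3 (5); swap ⇒ -3 -2 -6 -7 5 4 6 -1
j stops at 3, i stops at 4; i≥j ⇒ return 3. data=-3 -2 -6 -7 5 4 6 -1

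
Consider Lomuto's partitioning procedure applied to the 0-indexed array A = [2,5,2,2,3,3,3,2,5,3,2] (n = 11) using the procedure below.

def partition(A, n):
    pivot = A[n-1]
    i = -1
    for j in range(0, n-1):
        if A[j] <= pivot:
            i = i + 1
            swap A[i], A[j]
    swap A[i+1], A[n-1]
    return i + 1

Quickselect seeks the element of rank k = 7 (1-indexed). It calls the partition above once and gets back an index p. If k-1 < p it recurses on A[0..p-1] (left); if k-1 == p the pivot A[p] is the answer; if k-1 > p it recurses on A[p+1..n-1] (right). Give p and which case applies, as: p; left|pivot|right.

pivot=2, i=-1
j=0: 2≤2, i=0, swap(0,0) ⇒ [2,5,2,2,3,3,3,2,5,3,2]
j=1: 5>2, skip
j=2: 2≤2, i=1, swap(1,2) ⇒ [2,2,5,2,3,3,3,2,5,3,2]
j=3: 2≤2, i=2, swap(2,3) ⇒ [2,2,2,5,3,3,3,2,5,3,2]
j=4: 3>2, skip
j=5: 3>2, skip
j=6: 3>2, skip
j=7: 2≤2, i=3, swap(3,7) ⇒ [2,2,2,2,3,3,3,5,5,3,2]
j=8: 5>2, skip
j=9: 3>2, skip
swap(4,10) ⇒ [2,2,2,2,2,3,3,5,5,3,3]; return 4
p = 4; k-1 = 6 > 4 ⇒ right

4; right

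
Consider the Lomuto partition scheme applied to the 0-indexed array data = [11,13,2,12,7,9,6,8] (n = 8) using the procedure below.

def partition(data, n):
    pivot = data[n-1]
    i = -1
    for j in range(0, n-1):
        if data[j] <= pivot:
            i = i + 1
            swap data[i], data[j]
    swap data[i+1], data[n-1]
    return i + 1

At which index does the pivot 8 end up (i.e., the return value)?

3

pivot = data[7] = 8; i = -1
j=0: data[0]=11 > 8 → no swap
j=1: data[1]=13 > 8 → no swap
j=2: data[2]=2 ≤ 8 → i=0, swap data[0],data[2] → [2,13,11,12,7,9,6,8]
j=3: data[3]=12 > 8 → no swap
j=4: data[4]=7 ≤ 8 → i=1, swap data[1],data[4] → [2,7,11,12,13,9,6,8]
j=5: data[5]=9 > 8 → no swap
j=6: data[6]=6 ≤ 8 → i=2, swap data[2],data[6] → [2,7,6,12,13,9,11,8]
final swap data[3],data[7] → [2,7,6,8,13,9,11,12]; return 3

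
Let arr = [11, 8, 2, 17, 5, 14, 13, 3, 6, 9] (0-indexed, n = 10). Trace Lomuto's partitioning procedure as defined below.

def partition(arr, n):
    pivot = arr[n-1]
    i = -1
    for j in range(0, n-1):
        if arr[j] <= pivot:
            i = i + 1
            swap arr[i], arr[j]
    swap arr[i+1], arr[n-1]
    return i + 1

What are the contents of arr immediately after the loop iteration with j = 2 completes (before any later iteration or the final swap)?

[8, 2, 11, 17, 5, 14, 13, 3, 6, 9]

pivot=9, i=-1
j=0: 11>9, skip
j=1: 8≤9, i=0, swap(0,1) ⇒ [8, 11, 2, 17, 5, 14, 13, 3, 6, 9]
j=2: 2≤9, i=1, swap(1,2) ⇒ [8, 2, 11, 17, 5, 14, 13, 3, 6, 9]
(after j=2) arr = [8, 2, 11, 17, 5, 14, 13, 3, 6, 9]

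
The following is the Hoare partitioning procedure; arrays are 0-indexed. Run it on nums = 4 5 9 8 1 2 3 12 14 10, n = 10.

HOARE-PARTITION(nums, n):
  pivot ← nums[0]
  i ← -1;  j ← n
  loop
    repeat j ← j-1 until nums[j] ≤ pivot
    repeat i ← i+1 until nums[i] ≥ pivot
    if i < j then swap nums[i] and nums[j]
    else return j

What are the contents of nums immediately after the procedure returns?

3 2 1 8 9 5 4 12 14 10

pivot = nums[0] = 4; i = -1, j = 10
j→6 (nums[6]=3≤4), i→0 (nums[0]=4≥4); i<j, swap → 3 5 9 8 1 2 4 12 14 10
j→5 (nums[5]=2≤4), i→1 (nums[1]=5≥4); i<j, swap → 3 2 9 8 1 5 4 12 14 10
j→4 (nums[4]=1≤4), i→2 (nums[2]=9≥4); i<j, swap → 3 2 1 8 9 5 4 12 14 10
j→2, i→3; i≥j, return j=2. nums = 3 2 1 8 9 5 4 12 14 10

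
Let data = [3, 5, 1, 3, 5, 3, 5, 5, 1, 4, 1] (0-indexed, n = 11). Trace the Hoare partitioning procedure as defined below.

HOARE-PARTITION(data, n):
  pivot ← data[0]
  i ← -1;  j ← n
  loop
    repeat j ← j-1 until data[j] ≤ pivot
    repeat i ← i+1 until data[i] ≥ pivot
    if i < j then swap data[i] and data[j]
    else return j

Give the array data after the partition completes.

[1, 1, 1, 3, 5, 3, 5, 5, 5, 4, 3]

pivot=3
j stops at 10 (1), i stops at 0 (3); swap ⇒ [1, 5, 1, 3, 5, 3, 5, 5, 1, 4, 3]
j stops at 8 (1), i stops at 1 (5); swap ⇒ [1, 1, 1, 3, 5, 3, 5, 5, 5, 4, 3]
j stops at 5 (3), i stops at 3 (3); swap ⇒ [1, 1, 1, 3, 5, 3, 5, 5, 5, 4, 3]
j stops at 3, i stops at 4; i≥j ⇒ return 3. data=[1, 1, 1, 3, 5, 3, 5, 5, 5, 4, 3]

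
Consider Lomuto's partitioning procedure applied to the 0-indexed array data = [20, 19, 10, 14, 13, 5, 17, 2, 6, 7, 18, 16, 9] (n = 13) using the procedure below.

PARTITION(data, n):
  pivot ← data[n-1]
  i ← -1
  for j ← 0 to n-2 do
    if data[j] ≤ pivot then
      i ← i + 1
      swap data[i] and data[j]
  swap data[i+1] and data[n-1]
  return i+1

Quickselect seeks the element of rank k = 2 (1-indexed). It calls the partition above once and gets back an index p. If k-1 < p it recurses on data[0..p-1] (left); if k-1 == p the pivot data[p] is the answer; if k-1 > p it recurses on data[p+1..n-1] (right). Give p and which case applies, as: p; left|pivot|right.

pivot=9, i=-1
j=0: 20>9, skip
j=1: 19>9, skip
j=2: 10>9, skip
j=3: 14>9, skip
j=4: 13>9, skip
j=5: 5≤9, i=0, swap(0,5) ⇒ [5, 19, 10, 14, 13, 20, 17, 2, 6, 7, 18, 16, 9]
j=6: 17>9, skip
j=7: 2≤9, i=1, swap(1,7) ⇒ [5, 2, 10, 14, 13, 20, 17, 19, 6, 7, 18, 16, 9]
j=8: 6≤9, i=2, swap(2,8) ⇒ [5, 2, 6, 14, 13, 20, 17, 19, 10, 7, 18, 16, 9]
j=9: 7≤9, i=3, swap(3,9) ⇒ [5, 2, 6, 7, 13, 20, 17, 19, 10, 14, 18, 16, 9]
j=10: 18>9, skip
j=11: 16>9, skip
swap(4,12) ⇒ [5, 2, 6, 7, 9, 20, 17, 19, 10, 14, 18, 16, 13]; return 4
p = 4; k-1 = 1 < 4 ⇒ left

4; left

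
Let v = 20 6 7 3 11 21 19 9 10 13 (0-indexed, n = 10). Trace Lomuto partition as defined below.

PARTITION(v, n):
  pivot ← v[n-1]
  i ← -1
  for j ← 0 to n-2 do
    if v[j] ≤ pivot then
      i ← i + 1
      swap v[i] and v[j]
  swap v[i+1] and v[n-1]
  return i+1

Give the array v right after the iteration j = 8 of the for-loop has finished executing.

6 7 3 11 9 10 19 20 21 13

pivot = v[9] = 13; i = -1
j=0: v[0]=20 > 13 → no swap
j=1: v[1]=6 ≤ 13 → i=0, swap v[0],v[1] → 6 20 7 3 11 21 19 9 10 13
j=2: v[2]=7 ≤ 13 → i=1, swap v[1],v[2] → 6 7 20 3 11 21 19 9 10 13
j=3: v[3]=3 ≤ 13 → i=2, swap v[2],v[3] → 6 7 3 20 11 21 19 9 10 13
j=4: v[4]=11 ≤ 13 → i=3, swap v[3],v[4] → 6 7 3 11 20 21 19 9 10 13
j=5: v[5]=21 > 13 → no swap
j=6: v[6]=19 > 13 → no swap
j=7: v[7]=9 ≤ 13 → i=4, swap v[4],v[7] → 6 7 3 11 9 21 19 20 10 13
j=8: v[8]=10 ≤ 13 → i=5, swap v[5],v[8] → 6 7 3 11 9 10 19 20 21 13
(after j=8) v = 6 7 3 11 9 10 19 20 21 13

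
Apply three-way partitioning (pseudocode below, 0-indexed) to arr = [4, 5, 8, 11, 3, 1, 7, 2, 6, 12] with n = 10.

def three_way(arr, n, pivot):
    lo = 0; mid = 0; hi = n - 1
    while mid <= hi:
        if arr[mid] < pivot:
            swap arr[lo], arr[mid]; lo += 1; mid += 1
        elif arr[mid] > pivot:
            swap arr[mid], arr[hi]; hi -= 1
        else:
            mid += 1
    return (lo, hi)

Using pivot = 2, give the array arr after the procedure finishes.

[1, 2, 11, 3, 8, 7, 5, 6, 12, 4]

lo=0 mid=0 hi=9
4>2: swap(0,9), hi=8 ⇒ [12, 5, 8, 11, 3, 1, 7, 2, 6, 4]
12>2: swap(0,8), hi=7 ⇒ [6, 5, 8, 11, 3, 1, 7, 2, 12, 4]
6>2: swap(0,7), hi=6 ⇒ [2, 5, 8, 11, 3, 1, 7, 6, 12, 4]
2=2: mid=1
5>2: swap(1,6), hi=5 ⇒ [2, 7, 8, 11, 3, 1, 5, 6, 12, 4]
7>2: swap(1,5), hi=4 ⇒ [2, 1, 8, 11, 3, 7, 5, 6, 12, 4]
1<2: swap(0,1), lo=1 mid=2 ⇒ [1, 2, 8, 11, 3, 7, 5, 6, 12, 4]
8>2: swap(2,4), hi=3 ⇒ [1, 2, 3, 11, 8, 7, 5, 6, 12, 4]
3>2: swap(2,3), hi=2 ⇒ [1, 2, 11, 3, 8, 7, 5, 6, 12, 4]
11>2: swap(2,2), hi=1 ⇒ [1, 2, 11, 3, 8, 7, 5, 6, 12, 4]
done. lo=1 hi=1; arr=[1, 2, 11, 3, 8, 7, 5, 6, 12, 4]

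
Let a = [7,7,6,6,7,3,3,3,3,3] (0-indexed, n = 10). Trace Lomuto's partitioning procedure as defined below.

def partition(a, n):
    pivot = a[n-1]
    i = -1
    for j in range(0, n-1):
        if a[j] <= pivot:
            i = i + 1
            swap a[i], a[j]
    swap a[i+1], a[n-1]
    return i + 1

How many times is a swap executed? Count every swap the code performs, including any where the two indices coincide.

5

pivot=3, i=-1
j=0: 7>3, skip
j=1: 7>3, skip
j=2: 6>3, skip
j=3: 6>3, skip
j=4: 7>3, skip
j=5: 3≤3, i=0, swap(0,5) ⇒ [3,7,6,6,7,7,3,3,3,3]
j=6: 3≤3, i=1, swap(1,6) ⇒ [3,3,6,6,7,7,7,3,3,3]
j=7: 3≤3, i=2, swap(2,7) ⇒ [3,3,3,6,7,7,7,6,3,3]
j=8: 3≤3, i=3, swap(3,8) ⇒ [3,3,3,3,7,7,7,6,6,3]
swap(4,9) ⇒ [3,3,3,3,3,7,7,6,6,7]; return 4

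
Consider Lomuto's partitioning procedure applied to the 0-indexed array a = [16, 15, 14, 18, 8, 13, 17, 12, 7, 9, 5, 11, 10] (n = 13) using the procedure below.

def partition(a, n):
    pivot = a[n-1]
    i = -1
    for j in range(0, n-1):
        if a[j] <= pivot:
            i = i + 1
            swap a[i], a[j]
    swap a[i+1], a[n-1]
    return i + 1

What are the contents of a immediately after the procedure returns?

[8, 7, 9, 5, 10, 13, 17, 12, 15, 14, 18, 11, 16]

pivot=10, i=-1
j=0: 16>10, skip
j=1: 15>10, skip
j=2: 14>10, skip
j=3: 18>10, skip
j=4: 8≤10, i=0, swap(0,4) ⇒ [8, 15, 14, 18, 16, 13, 17, 12, 7, 9, 5, 11, 10]
j=5: 13>10, skip
j=6: 17>10, skip
j=7: 12>10, skip
j=8: 7≤10, i=1, swap(1,8) ⇒ [8, 7, 14, 18, 16, 13, 17, 12, 15, 9, 5, 11, 10]
j=9: 9≤10, i=2, swap(2,9) ⇒ [8, 7, 9, 18, 16, 13, 17, 12, 15, 14, 5, 11, 10]
j=10: 5≤10, i=3, swap(3,10) ⇒ [8, 7, 9, 5, 16, 13, 17, 12, 15, 14, 18, 11, 10]
j=11: 11>10, skip
swap(4,12) ⇒ [8, 7, 9, 5, 10, 13, 17, 12, 15, 14, 18, 11, 16]; return 4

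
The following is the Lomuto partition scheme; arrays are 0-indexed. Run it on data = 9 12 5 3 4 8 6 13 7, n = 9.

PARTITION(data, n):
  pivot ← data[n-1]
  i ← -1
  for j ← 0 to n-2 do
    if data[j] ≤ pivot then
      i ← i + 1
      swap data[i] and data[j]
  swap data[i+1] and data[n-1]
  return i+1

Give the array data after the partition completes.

pivot=7, i=-1
j=0: 9>7, skip
j=1: 12>7, skip
j=2: 5≤7, i=0, swap(0,2) ⇒ 5 12 9 3 4 8 6 13 7
j=3: 3≤7, i=1, swap(1,3) ⇒ 5 3 9 12 4 8 6 13 7
j=4: 4≤7, i=2, swap(2,4) ⇒ 5 3 4 12 9 8 6 13 7
j=5: 8>7, skip
j=6: 6≤7, i=3, swap(3,6) ⇒ 5 3 4 6 9 8 12 13 7
j=7: 13>7, skip
swap(4,8) ⇒ 5 3 4 6 7 8 12 13 9; return 4

5 3 4 6 7 8 12 13 9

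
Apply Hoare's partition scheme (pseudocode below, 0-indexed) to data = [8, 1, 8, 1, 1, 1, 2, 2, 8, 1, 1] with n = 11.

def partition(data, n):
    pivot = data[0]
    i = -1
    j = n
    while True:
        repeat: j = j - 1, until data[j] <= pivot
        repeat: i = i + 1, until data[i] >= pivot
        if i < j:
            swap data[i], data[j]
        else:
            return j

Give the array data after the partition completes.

pivot=8
j stops at 10 (1), i stops at 0 (8); swap ⇒ [1, 1, 8, 1, 1, 1, 2, 2, 8, 1, 8]
j stops at 9 (1), i stops at 2 (8); swap ⇒ [1, 1, 1, 1, 1, 1, 2, 2, 8, 8, 8]
j stops at 8, i stops at 8; i≥j ⇒ return 8. data=[1, 1, 1, 1, 1, 1, 2, 2, 8, 8, 8]

[1, 1, 1, 1, 1, 1, 2, 2, 8, 8, 8]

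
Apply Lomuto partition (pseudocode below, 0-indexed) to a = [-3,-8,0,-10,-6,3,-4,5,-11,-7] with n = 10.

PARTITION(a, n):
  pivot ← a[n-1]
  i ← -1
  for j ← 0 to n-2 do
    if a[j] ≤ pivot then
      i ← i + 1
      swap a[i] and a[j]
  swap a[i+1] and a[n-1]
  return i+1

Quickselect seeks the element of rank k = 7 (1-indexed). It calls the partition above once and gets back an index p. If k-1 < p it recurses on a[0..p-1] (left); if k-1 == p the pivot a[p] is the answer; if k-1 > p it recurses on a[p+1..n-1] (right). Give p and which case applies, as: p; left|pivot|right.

pivot = a[9] = -7; i = -1
j=0: a[0]=-3 > -7 → no swap
j=1: a[1]=-8 ≤ -7 → i=0, swap a[0],a[1] → [-8,-3,0,-10,-6,3,-4,5,-11,-7]
j=2: a[2]=0 > -7 → no swap
j=3: a[3]=-10 ≤ -7 → i=1, swap a[1],a[3] → [-8,-10,0,-3,-6,3,-4,5,-11,-7]
j=4: a[4]=-6 > -7 → no swap
j=5: a[5]=3 > -7 → no swap
j=6: a[6]=-4 > -7 → no swap
j=7: a[7]=5 > -7 → no swap
j=8: a[8]=-11 ≤ -7 → i=2, swap a[2],a[8] → [-8,-10,-11,-3,-6,3,-4,5,0,-7]
final swap a[3],a[9] → [-8,-10,-11,-7,-6,3,-4,5,0,-3]; return 3
p = 3; k-1 = 6 > 3 ⇒ right

3; right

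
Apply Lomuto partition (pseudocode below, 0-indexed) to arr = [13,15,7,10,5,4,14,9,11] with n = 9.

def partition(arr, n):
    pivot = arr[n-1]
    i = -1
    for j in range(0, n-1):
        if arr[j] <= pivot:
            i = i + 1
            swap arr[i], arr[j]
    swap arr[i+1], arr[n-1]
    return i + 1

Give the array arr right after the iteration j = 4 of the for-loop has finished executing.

[7,10,5,15,13,4,14,9,11]

pivot = arr[8] = 11; i = -1
j=0: arr[0]=13 > 11 → no swap
j=1: arr[1]=15 > 11 → no swap
j=2: arr[2]=7 ≤ 11 → i=0, swap arr[0],arr[2] → [7,15,13,10,5,4,14,9,11]
j=3: arr[3]=10 ≤ 11 → i=1, swap arr[1],arr[3] → [7,10,13,15,5,4,14,9,11]
j=4: arr[4]=5 ≤ 11 → i=2, swap arr[2],arr[4] → [7,10,5,15,13,4,14,9,11]
(after j=4) arr = [7,10,5,15,13,4,14,9,11]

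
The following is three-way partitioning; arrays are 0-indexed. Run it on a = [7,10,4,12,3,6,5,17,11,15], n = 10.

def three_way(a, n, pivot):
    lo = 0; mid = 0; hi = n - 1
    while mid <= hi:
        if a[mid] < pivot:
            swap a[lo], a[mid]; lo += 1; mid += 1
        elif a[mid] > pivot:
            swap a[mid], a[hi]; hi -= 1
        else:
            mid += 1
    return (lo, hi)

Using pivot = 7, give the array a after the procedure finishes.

[5,4,6,3,7,12,17,11,15,10]

lo=0 mid=0 hi=9
7=7: mid=1
10>7: swap(1,9), hi=8 ⇒ [7,15,4,12,3,6,5,17,11,10]
15>7: swap(1,8), hi=7 ⇒ [7,11,4,12,3,6,5,17,15,10]
11>7: swap(1,7), hi=6 ⇒ [7,17,4,12,3,6,5,11,15,10]
17>7: swap(1,6), hi=5 ⇒ [7,5,4,12,3,6,17,11,15,10]
5<7: swap(0,1), lo=1 mid=2 ⇒ [5,7,4,12,3,6,17,11,15,10]
4<7: swap(1,2), lo=2 mid=3 ⇒ [5,4,7,12,3,6,17,11,15,10]
12>7: swap(3,5), hi=4 ⇒ [5,4,7,6,3,12,17,11,15,10]
6<7: swap(2,3), lo=3 mid=4 ⇒ [5,4,6,7,3,12,17,11,15,10]
3<7: swap(3,4), lo=4 mid=5 ⇒ [5,4,6,3,7,12,17,11,15,10]
done. lo=4 hi=4; a=[5,4,6,3,7,12,17,11,15,10]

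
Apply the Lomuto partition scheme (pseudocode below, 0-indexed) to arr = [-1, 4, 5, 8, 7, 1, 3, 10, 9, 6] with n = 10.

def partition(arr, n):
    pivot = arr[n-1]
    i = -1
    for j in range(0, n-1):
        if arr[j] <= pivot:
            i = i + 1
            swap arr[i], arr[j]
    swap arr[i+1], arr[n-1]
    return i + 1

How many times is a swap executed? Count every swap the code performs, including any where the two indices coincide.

6

pivot = arr[9] = 6; i = -1
j=0: arr[0]=-1 ≤ 6 → i=0, swap arr[0],arr[0] (no change) → [-1, 4, 5, 8, 7, 1, 3, 10, 9, 6]
j=1: arr[1]=4 ≤ 6 → i=1, swap arr[1],arr[1] (no change) → [-1, 4, 5, 8, 7, 1, 3, 10, 9, 6]
j=2: arr[2]=5 ≤ 6 → i=2, swap arr[2],arr[2] (no change) → [-1, 4, 5, 8, 7, 1, 3, 10, 9, 6]
j=3: arr[3]=8 > 6 → no swap
j=4: arr[4]=7 > 6 → no swap
j=5: arr[5]=1 ≤ 6 → i=3, swap arr[3],arr[5] → [-1, 4, 5, 1, 7, 8, 3, 10, 9, 6]
j=6: arr[6]=3 ≤ 6 → i=4, swap arr[4],arr[6] → [-1, 4, 5, 1, 3, 8, 7, 10, 9, 6]
j=7: arr[7]=10 > 6 → no swap
j=8: arr[8]=9 > 6 → no swap
final swap arr[5],arr[9] → [-1, 4, 5, 1, 3, 6, 7, 10, 9, 8]; return 5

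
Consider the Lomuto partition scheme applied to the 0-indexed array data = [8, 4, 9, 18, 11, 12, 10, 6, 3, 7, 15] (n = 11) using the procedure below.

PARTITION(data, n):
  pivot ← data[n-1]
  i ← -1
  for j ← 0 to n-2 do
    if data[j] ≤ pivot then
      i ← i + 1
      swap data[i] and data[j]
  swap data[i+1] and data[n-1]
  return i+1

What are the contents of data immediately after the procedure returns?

pivot=15, i=-1
j=0: 8≤15, i=0, swap(0,0) ⇒ [8, 4, 9, 18, 11, 12, 10, 6, 3, 7, 15]
j=1: 4≤15, i=1, swap(1,1) ⇒ [8, 4, 9, 18, 11, 12, 10, 6, 3, 7, 15]
j=2: 9≤15, i=2, swap(2,2) ⇒ [8, 4, 9, 18, 11, 12, 10, 6, 3, 7, 15]
j=3: 18>15, skip
j=4: 11≤15, i=3, swap(3,4) ⇒ [8, 4, 9, 11, 18, 12, 10, 6, 3, 7, 15]
j=5: 12≤15, i=4, swap(4,5) ⇒ [8, 4, 9, 11, 12, 18, 10, 6, 3, 7, 15]
j=6: 10≤15, i=5, swap(5,6) ⇒ [8, 4, 9, 11, 12, 10, 18, 6, 3, 7, 15]
j=7: 6≤15, i=6, swap(6,7) ⇒ [8, 4, 9, 11, 12, 10, 6, 18, 3, 7, 15]
j=8: 3≤15, i=7, swap(7,8) ⇒ [8, 4, 9, 11, 12, 10, 6, 3, 18, 7, 15]
j=9: 7≤15, i=8, swap(8,9) ⇒ [8, 4, 9, 11, 12, 10, 6, 3, 7, 18, 15]
swap(9,10) ⇒ [8, 4, 9, 11, 12, 10, 6, 3, 7, 15, 18]; return 9

[8, 4, 9, 11, 12, 10, 6, 3, 7, 15, 18]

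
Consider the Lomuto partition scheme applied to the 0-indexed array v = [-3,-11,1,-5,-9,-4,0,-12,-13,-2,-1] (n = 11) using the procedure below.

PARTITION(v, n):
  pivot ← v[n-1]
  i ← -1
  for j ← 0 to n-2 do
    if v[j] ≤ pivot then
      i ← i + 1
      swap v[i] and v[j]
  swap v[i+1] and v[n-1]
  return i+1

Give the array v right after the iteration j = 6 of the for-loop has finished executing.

pivot=-1, i=-1
j=0: -3≤-1, i=0, swap(0,0) ⇒ [-3,-11,1,-5,-9,-4,0,-12,-13,-2,-1]
j=1: -11≤-1, i=1, swap(1,1) ⇒ [-3,-11,1,-5,-9,-4,0,-12,-13,-2,-1]
j=2: 1>-1, skip
j=3: -5≤-1, i=2, swap(2,3) ⇒ [-3,-11,-5,1,-9,-4,0,-12,-13,-2,-1]
j=4: -9≤-1, i=3, swap(3,4) ⇒ [-3,-11,-5,-9,1,-4,0,-12,-13,-2,-1]
j=5: -4≤-1, i=4, swap(4,5) ⇒ [-3,-11,-5,-9,-4,1,0,-12,-13,-2,-1]
j=6: 0>-1, skip
(after j=6) v = [-3,-11,-5,-9,-4,1,0,-12,-13,-2,-1]

[-3,-11,-5,-9,-4,1,0,-12,-13,-2,-1]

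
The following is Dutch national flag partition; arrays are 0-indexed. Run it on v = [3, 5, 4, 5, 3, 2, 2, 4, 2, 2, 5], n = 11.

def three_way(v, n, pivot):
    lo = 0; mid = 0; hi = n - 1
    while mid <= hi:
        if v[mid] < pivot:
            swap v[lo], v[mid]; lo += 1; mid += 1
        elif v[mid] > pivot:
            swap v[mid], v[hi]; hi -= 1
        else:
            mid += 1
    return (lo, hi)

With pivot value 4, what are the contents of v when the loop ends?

lo=0 mid=0 hi=10
3<4: swap(0,0), lo=1 mid=1 ⇒ [3, 5, 4, 5, 3, 2, 2, 4, 2, 2, 5]
5>4: swap(1,10), hi=9 ⇒ [3, 5, 4, 5, 3, 2, 2, 4, 2, 2, 5]
5>4: swap(1,9), hi=8 ⇒ [3, 2, 4, 5, 3, 2, 2, 4, 2, 5, 5]
2<4: swap(1,1), lo=2 mid=2 ⇒ [3, 2, 4, 5, 3, 2, 2, 4, 2, 5, 5]
4=4: mid=3
5>4: swap(3,8), hi=7 ⇒ [3, 2, 4, 2, 3, 2, 2, 4, 5, 5, 5]
2<4: swap(2,3), lo=3 mid=4 ⇒ [3, 2, 2, 4, 3, 2, 2, 4, 5, 5, 5]
3<4: swap(3,4), lo=4 mid=5 ⇒ [3, 2, 2, 3, 4, 2, 2, 4, 5, 5, 5]
2<4: swap(4,5), lo=5 mid=6 ⇒ [3, 2, 2, 3, 2, 4, 2, 4, 5, 5, 5]
2<4: swap(5,6), lo=6 mid=7 ⇒ [3, 2, 2, 3, 2, 2, 4, 4, 5, 5, 5]
4=4: mid=8
done. lo=6 hi=7; v=[3, 2, 2, 3, 2, 2, 4, 4, 5, 5, 5]

[3, 2, 2, 3, 2, 2, 4, 4, 5, 5, 5]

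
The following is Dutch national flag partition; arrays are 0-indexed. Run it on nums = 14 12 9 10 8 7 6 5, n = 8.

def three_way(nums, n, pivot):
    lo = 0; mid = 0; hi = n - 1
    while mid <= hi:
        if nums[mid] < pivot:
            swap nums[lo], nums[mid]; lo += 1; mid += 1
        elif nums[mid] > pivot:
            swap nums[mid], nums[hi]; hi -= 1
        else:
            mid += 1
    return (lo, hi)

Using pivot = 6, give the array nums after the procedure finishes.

pivot = 6; lo=0, mid=0, hi=7
nums[mid]=14>6: swap nums[0],nums[7]; hi=6 → 5 12 9 10 8 7 6 14
nums[mid]=5<6: swap nums[0],nums[0]; lo=1,mid=1 → 5 12 9 10 8 7 6 14
nums[mid]=12>6: swap nums[1],nums[6]; hi=5 → 5 6 9 10 8 7 12 14
nums[mid]=6=6: mid=2
nums[mid]=9>6: swap nums[2],nums[5]; hi=4 → 5 6 7 10 8 9 12 14
nums[mid]=7>6: swap nums[2],nums[4]; hi=3 → 5 6 8 10 7 9 12 14
nums[mid]=8>6: swap nums[2],nums[3]; hi=2 → 5 6 10 8 7 9 12 14
nums[mid]=10>6: swap nums[2],nums[2]; hi=1 → 5 6 10 8 7 9 12 14
end: lo=1, hi=1; nums = 5 6 10 8 7 9 12 14

5 6 10 8 7 9 12 14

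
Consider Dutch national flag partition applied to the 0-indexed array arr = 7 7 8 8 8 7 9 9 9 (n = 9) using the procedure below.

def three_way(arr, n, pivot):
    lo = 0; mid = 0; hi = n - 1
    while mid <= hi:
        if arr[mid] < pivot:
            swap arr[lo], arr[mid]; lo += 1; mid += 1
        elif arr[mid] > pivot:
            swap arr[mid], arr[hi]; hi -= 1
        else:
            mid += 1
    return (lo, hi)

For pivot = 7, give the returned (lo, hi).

pivot = 7; lo=0, mid=0, hi=8
arr[mid]=7=7: mid=1
arr[mid]=7=7: mid=2
arr[mid]=8>7: swap arr[2],arr[8]; hi=7 → 7 7 9 8 8 7 9 9 8
arr[mid]=9>7: swap arr[2],arr[7]; hi=6 → 7 7 9 8 8 7 9 9 8
arr[mid]=9>7: swap arr[2],arr[6]; hi=5 → 7 7 9 8 8 7 9 9 8
arr[mid]=9>7: swap arr[2],arr[5]; hi=4 → 7 7 7 8 8 9 9 9 8
arr[mid]=7=7: mid=3
arr[mid]=8>7: swap arr[3],arr[4]; hi=3 → 7 7 7 8 8 9 9 9 8
arr[mid]=8>7: swap arr[3],arr[3]; hi=2 → 7 7 7 8 8 9 9 9 8
end: lo=0, hi=2; arr = 7 7 7 8 8 9 9 9 8

(0, 2)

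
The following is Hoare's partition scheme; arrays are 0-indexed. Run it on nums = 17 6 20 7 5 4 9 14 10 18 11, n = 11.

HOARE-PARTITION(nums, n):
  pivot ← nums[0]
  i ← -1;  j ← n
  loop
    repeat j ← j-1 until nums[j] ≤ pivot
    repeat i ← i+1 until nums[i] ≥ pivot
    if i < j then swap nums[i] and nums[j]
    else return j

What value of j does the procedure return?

pivot = nums[0] = 17; i = -1, j = 11
j→10 (nums[10]=11≤17), i→0 (nums[0]=17≥17); i<j, swap → 11 6 20 7 5 4 9 14 10 18 17
j→8 (nums[8]=10≤17), i→2 (nums[2]=20≥17); i<j, swap → 11 6 10 7 5 4 9 14 20 18 17
j→7, i→8; i≥j, return j=7. nums = 11 6 10 7 5 4 9 14 20 18 17

7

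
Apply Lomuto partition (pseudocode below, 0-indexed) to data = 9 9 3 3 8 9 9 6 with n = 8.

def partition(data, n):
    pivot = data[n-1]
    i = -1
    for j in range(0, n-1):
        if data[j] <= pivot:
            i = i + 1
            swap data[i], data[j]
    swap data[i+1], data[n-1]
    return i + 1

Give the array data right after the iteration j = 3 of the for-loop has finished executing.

pivot=6, i=-1
j=0: 9>6, skip
j=1: 9>6, skip
j=2: 3≤6, i=0, swap(0,2) ⇒ 3 9 9 3 8 9 9 6
j=3: 3≤6, i=1, swap(1,3) ⇒ 3 3 9 9 8 9 9 6
(after j=3) data = 3 3 9 9 8 9 9 6

3 3 9 9 8 9 9 6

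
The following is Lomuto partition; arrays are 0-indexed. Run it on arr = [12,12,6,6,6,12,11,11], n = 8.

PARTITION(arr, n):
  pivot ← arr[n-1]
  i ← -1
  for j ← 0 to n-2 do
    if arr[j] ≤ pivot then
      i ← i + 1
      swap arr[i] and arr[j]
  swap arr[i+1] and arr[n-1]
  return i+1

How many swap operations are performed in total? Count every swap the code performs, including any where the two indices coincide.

5

pivot = arr[7] = 11; i = -1
j=0: arr[0]=12 > 11 → no swap
j=1: arr[1]=12 > 11 → no swap
j=2: arr[2]=6 ≤ 11 → i=0, swap arr[0],arr[2] → [6,12,12,6,6,12,11,11]
j=3: arr[3]=6 ≤ 11 → i=1, swap arr[1],arr[3] → [6,6,12,12,6,12,11,11]
j=4: arr[4]=6 ≤ 11 → i=2, swap arr[2],arr[4] → [6,6,6,12,12,12,11,11]
j=5: arr[5]=12 > 11 → no swap
j=6: arr[6]=11 ≤ 11 → i=3, swap arr[3],arr[6] → [6,6,6,11,12,12,12,11]
final swap arr[4],arr[7] → [6,6,6,11,11,12,12,12]; return 4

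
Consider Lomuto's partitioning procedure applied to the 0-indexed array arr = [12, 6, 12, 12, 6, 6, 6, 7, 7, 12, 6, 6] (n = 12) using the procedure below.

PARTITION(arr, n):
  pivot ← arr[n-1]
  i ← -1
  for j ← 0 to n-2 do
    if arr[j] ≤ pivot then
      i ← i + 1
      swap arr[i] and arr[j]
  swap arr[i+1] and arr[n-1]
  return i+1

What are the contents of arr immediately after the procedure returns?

[6, 6, 6, 6, 6, 6, 12, 7, 7, 12, 12, 12]

pivot = arr[11] = 6; i = -1
j=0: arr[0]=12 > 6 → no swap
j=1: arr[1]=6 ≤ 6 → i=0, swap arr[0],arr[1] → [6, 12, 12, 12, 6, 6, 6, 7, 7, 12, 6, 6]
j=2: arr[2]=12 > 6 → no swap
j=3: arr[3]=12 > 6 → no swap
j=4: arr[4]=6 ≤ 6 → i=1, swap arr[1],arr[4] → [6, 6, 12, 12, 12, 6, 6, 7, 7, 12, 6, 6]
j=5: arr[5]=6 ≤ 6 → i=2, swap arr[2],arr[5] → [6, 6, 6, 12, 12, 12, 6, 7, 7, 12, 6, 6]
j=6: arr[6]=6 ≤ 6 → i=3, swap arr[3],arr[6] → [6, 6, 6, 6, 12, 12, 12, 7, 7, 12, 6, 6]
j=7: arr[7]=7 > 6 → no swap
j=8: arr[8]=7 > 6 → no swap
j=9: arr[9]=12 > 6 → no swap
j=10: arr[10]=6 ≤ 6 → i=4, swap arr[4],arr[10] → [6, 6, 6, 6, 6, 12, 12, 7, 7, 12, 12, 6]
final swap arr[5],arr[11] → [6, 6, 6, 6, 6, 6, 12, 7, 7, 12, 12, 12]; return 5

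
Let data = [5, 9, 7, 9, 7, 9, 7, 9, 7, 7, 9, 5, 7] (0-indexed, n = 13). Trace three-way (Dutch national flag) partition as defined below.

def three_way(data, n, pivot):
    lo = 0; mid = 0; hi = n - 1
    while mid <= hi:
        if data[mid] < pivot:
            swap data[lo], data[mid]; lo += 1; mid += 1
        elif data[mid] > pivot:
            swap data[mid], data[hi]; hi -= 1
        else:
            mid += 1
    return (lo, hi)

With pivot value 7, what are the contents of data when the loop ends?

pivot = 7; lo=0, mid=0, hi=12
data[mid]=5<7: swap data[0],data[0]; lo=1,mid=1 → [5, 9, 7, 9, 7, 9, 7, 9, 7, 7, 9, 5, 7]
data[mid]=9>7: swap data[1],data[12]; hi=11 → [5, 7, 7, 9, 7, 9, 7, 9, 7, 7, 9, 5, 9]
data[mid]=7=7: mid=2
data[mid]=7=7: mid=3
data[mid]=9>7: swap data[3],data[11]; hi=10 → [5, 7, 7, 5, 7, 9, 7, 9, 7, 7, 9, 9, 9]
data[mid]=5<7: swap data[1],data[3]; lo=2,mid=4 → [5, 5, 7, 7, 7, 9, 7, 9, 7, 7, 9, 9, 9]
data[mid]=7=7: mid=5
data[mid]=9>7: swap data[5],data[10]; hi=9 → [5, 5, 7, 7, 7, 9, 7, 9, 7, 7, 9, 9, 9]
data[mid]=9>7: swap data[5],data[9]; hi=8 → [5, 5, 7, 7, 7, 7, 7, 9, 7, 9, 9, 9, 9]
data[mid]=7=7: mid=6
data[mid]=7=7: mid=7
data[mid]=9>7: swap data[7],data[8]; hi=7 → [5, 5, 7, 7, 7, 7, 7, 7, 9, 9, 9, 9, 9]
data[mid]=7=7: mid=8
end: lo=2, hi=7; data = [5, 5, 7, 7, 7, 7, 7, 7, 9, 9, 9, 9, 9]

[5, 5, 7, 7, 7, 7, 7, 7, 9, 9, 9, 9, 9]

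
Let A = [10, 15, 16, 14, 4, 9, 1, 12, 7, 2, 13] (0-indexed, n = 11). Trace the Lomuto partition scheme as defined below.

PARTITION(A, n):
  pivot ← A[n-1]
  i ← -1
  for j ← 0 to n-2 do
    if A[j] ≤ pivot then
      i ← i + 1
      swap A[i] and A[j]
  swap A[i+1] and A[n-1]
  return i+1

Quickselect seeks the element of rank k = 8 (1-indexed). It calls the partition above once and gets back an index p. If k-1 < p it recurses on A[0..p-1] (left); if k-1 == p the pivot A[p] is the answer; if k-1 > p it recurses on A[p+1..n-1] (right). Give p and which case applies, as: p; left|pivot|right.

pivot=13, i=-1
j=0: 10≤13, i=0, swap(0,0) ⇒ [10, 15, 16, 14, 4, 9, 1, 12, 7, 2, 13]
j=1: 15>13, skip
j=2: 16>13, skip
j=3: 14>13, skip
j=4: 4≤13, i=1, swap(1,4) ⇒ [10, 4, 16, 14, 15, 9, 1, 12, 7, 2, 13]
j=5: 9≤13, i=2, swap(2,5) ⇒ [10, 4, 9, 14, 15, 16, 1, 12, 7, 2, 13]
j=6: 1≤13, i=3, swap(3,6) ⇒ [10, 4, 9, 1, 15, 16, 14, 12, 7, 2, 13]
j=7: 12≤13, i=4, swap(4,7) ⇒ [10, 4, 9, 1, 12, 16, 14, 15, 7, 2, 13]
j=8: 7≤13, i=5, swap(5,8) ⇒ [10, 4, 9, 1, 12, 7, 14, 15, 16, 2, 13]
j=9: 2≤13, i=6, swap(6,9) ⇒ [10, 4, 9, 1, 12, 7, 2, 15, 16, 14, 13]
swap(7,10) ⇒ [10, 4, 9, 1, 12, 7, 2, 13, 16, 14, 15]; return 7
p = 7; k-1 = 7 == 7 ⇒ pivot

7; pivot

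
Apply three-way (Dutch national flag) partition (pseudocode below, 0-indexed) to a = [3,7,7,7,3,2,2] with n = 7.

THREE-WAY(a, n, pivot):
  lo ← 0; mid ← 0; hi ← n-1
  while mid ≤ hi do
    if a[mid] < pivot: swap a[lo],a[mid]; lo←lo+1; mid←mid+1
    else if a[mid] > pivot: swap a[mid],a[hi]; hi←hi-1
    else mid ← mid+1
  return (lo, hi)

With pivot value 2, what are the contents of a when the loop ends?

pivot = 2; lo=0, mid=0, hi=6
a[mid]=3>2: swap a[0],a[6]; hi=5 → [2,7,7,7,3,2,3]
a[mid]=2=2: mid=1
a[mid]=7>2: swap a[1],a[5]; hi=4 → [2,2,7,7,3,7,3]
a[mid]=2=2: mid=2
a[mid]=7>2: swap a[2],a[4]; hi=3 → [2,2,3,7,7,7,3]
a[mid]=3>2: swap a[2],a[3]; hi=2 → [2,2,7,3,7,7,3]
a[mid]=7>2: swap a[2],a[2]; hi=1 → [2,2,7,3,7,7,3]
end: lo=0, hi=1; a = [2,2,7,3,7,7,3]

[2,2,7,3,7,7,3]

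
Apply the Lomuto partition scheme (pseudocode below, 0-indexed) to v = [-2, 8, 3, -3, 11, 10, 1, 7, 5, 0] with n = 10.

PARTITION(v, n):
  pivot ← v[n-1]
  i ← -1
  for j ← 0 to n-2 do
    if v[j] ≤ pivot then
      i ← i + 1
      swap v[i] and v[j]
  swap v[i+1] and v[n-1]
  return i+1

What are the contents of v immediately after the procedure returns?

pivot=0, i=-1
j=0: -2≤0, i=0, swap(0,0) ⇒ [-2, 8, 3, -3, 11, 10, 1, 7, 5, 0]
j=1: 8>0, skip
j=2: 3>0, skip
j=3: -3≤0, i=1, swap(1,3) ⇒ [-2, -3, 3, 8, 11, 10, 1, 7, 5, 0]
j=4: 11>0, skip
j=5: 10>0, skip
j=6: 1>0, skip
j=7: 7>0, skip
j=8: 5>0, skip
swap(2,9) ⇒ [-2, -3, 0, 8, 11, 10, 1, 7, 5, 3]; return 2

[-2, -3, 0, 8, 11, 10, 1, 7, 5, 3]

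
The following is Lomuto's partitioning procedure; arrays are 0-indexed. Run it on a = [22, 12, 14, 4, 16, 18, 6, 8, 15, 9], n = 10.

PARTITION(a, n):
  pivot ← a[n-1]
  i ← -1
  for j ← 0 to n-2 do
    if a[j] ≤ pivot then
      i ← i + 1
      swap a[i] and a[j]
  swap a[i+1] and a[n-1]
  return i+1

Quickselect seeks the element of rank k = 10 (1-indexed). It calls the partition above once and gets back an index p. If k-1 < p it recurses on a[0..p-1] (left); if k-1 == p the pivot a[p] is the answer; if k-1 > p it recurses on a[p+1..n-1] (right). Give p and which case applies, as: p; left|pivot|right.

3; right

pivot=9, i=-1
j=0: 22>9, skip
j=1: 12>9, skip
j=2: 14>9, skip
j=3: 4≤9, i=0, swap(0,3) ⇒ [4, 12, 14, 22, 16, 18, 6, 8, 15, 9]
j=4: 16>9, skip
j=5: 18>9, skip
j=6: 6≤9, i=1, swap(1,6) ⇒ [4, 6, 14, 22, 16, 18, 12, 8, 15, 9]
j=7: 8≤9, i=2, swap(2,7) ⇒ [4, 6, 8, 22, 16, 18, 12, 14, 15, 9]
j=8: 15>9, skip
swap(3,9) ⇒ [4, 6, 8, 9, 16, 18, 12, 14, 15, 22]; return 3
p = 3; k-1 = 9 > 3 ⇒ right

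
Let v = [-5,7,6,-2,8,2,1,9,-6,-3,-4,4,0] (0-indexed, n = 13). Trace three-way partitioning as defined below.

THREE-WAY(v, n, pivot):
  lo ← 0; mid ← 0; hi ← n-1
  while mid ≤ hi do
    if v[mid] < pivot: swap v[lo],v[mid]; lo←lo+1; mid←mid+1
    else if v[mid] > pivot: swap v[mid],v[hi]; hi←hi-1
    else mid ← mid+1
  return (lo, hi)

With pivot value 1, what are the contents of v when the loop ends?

[-5,0,-4,-2,-3,-6,1,9,2,8,4,6,7]

lo=0 mid=0 hi=12
-5<1: swap(0,0), lo=1 mid=1 ⇒ [-5,7,6,-2,8,2,1,9,-6,-3,-4,4,0]
7>1: swap(1,12), hi=11 ⇒ [-5,0,6,-2,8,2,1,9,-6,-3,-4,4,7]
0<1: swap(1,1), lo=2 mid=2 ⇒ [-5,0,6,-2,8,2,1,9,-6,-3,-4,4,7]
6>1: swap(2,11), hi=10 ⇒ [-5,0,4,-2,8,2,1,9,-6,-3,-4,6,7]
4>1: swap(2,10), hi=9 ⇒ [-5,0,-4,-2,8,2,1,9,-6,-3,4,6,7]
-4<1: swap(2,2), lo=3 mid=3 ⇒ [-5,0,-4,-2,8,2,1,9,-6,-3,4,6,7]
-2<1: swap(3,3), lo=4 mid=4 ⇒ [-5,0,-4,-2,8,2,1,9,-6,-3,4,6,7]
8>1: swap(4,9), hi=8 ⇒ [-5,0,-4,-2,-3,2,1,9,-6,8,4,6,7]
-3<1: swap(4,4), lo=5 mid=5 ⇒ [-5,0,-4,-2,-3,2,1,9,-6,8,4,6,7]
2>1: swap(5,8), hi=7 ⇒ [-5,0,-4,-2,-3,-6,1,9,2,8,4,6,7]
-6<1: swap(5,5), lo=6 mid=6 ⇒ [-5,0,-4,-2,-3,-6,1,9,2,8,4,6,7]
1=1: mid=7
9>1: swap(7,7), hi=6 ⇒ [-5,0,-4,-2,-3,-6,1,9,2,8,4,6,7]
done. lo=6 hi=6; v=[-5,0,-4,-2,-3,-6,1,9,2,8,4,6,7]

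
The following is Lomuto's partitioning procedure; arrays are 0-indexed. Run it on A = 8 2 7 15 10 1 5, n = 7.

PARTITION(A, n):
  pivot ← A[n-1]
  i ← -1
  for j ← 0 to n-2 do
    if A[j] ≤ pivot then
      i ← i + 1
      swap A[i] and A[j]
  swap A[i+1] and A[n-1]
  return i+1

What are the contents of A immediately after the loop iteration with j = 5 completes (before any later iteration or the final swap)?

pivot=5, i=-1
j=0: 8>5, skip
j=1: 2≤5, i=0, swap(0,1) ⇒ 2 8 7 15 10 1 5
j=2: 7>5, skip
j=3: 15>5, skip
j=4: 10>5, skip
j=5: 1≤5, i=1, swap(1,5) ⇒ 2 1 7 15 10 8 5
(after j=5) A = 2 1 7 15 10 8 5

2 1 7 15 10 8 5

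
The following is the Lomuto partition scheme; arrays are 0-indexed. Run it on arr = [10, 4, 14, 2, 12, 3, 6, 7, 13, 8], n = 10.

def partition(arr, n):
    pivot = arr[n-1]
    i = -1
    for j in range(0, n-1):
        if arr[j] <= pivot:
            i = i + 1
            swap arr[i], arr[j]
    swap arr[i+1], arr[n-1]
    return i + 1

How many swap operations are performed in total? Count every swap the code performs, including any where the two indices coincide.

6

pivot = arr[9] = 8; i = -1
j=0: arr[0]=10 > 8 → no swap
j=1: arr[1]=4 ≤ 8 → i=0, swap arr[0],arr[1] → [4, 10, 14, 2, 12, 3, 6, 7, 13, 8]
j=2: arr[2]=14 > 8 → no swap
j=3: arr[3]=2 ≤ 8 → i=1, swap arr[1],arr[3] → [4, 2, 14, 10, 12, 3, 6, 7, 13, 8]
j=4: arr[4]=12 > 8 → no swap
j=5: arr[5]=3 ≤ 8 → i=2, swap arr[2],arr[5] → [4, 2, 3, 10, 12, 14, 6, 7, 13, 8]
j=6: arr[6]=6 ≤ 8 → i=3, swap arr[3],arr[6] → [4, 2, 3, 6, 12, 14, 10, 7, 13, 8]
j=7: arr[7]=7 ≤ 8 → i=4, swap arr[4],arr[7] → [4, 2, 3, 6, 7, 14, 10, 12, 13, 8]
j=8: arr[8]=13 > 8 → no swap
final swap arr[5],arr[9] → [4, 2, 3, 6, 7, 8, 10, 12, 13, 14]; return 5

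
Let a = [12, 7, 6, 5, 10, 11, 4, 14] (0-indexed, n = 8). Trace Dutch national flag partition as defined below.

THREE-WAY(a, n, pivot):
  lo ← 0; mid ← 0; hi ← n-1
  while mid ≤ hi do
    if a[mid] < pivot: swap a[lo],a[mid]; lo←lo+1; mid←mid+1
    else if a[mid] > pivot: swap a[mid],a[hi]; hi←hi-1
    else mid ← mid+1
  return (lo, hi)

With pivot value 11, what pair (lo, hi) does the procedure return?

(5, 5)

pivot = 11; lo=0, mid=0, hi=7
a[mid]=12>11: swap a[0],a[7]; hi=6 → [14, 7, 6, 5, 10, 11, 4, 12]
a[mid]=14>11: swap a[0],a[6]; hi=5 → [4, 7, 6, 5, 10, 11, 14, 12]
a[mid]=4<11: swap a[0],a[0]; lo=1,mid=1 → [4, 7, 6, 5, 10, 11, 14, 12]
a[mid]=7<11: swap a[1],a[1]; lo=2,mid=2 → [4, 7, 6, 5, 10, 11, 14, 12]
a[mid]=6<11: swap a[2],a[2]; lo=3,mid=3 → [4, 7, 6, 5, 10, 11, 14, 12]
a[mid]=5<11: swap a[3],a[3]; lo=4,mid=4 → [4, 7, 6, 5, 10, 11, 14, 12]
a[mid]=10<11: swap a[4],a[4]; lo=5,mid=5 → [4, 7, 6, 5, 10, 11, 14, 12]
a[mid]=11=11: mid=6
end: lo=5, hi=5; a = [4, 7, 6, 5, 10, 11, 14, 12]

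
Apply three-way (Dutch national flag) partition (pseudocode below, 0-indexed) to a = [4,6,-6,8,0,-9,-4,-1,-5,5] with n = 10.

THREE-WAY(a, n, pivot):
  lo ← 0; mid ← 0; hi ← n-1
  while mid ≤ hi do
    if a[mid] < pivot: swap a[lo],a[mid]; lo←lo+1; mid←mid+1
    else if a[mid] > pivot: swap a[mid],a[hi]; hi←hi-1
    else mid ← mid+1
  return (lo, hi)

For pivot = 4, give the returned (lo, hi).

(6, 6)

lo=0 mid=0 hi=9
4=4: mid=1
6>4: swap(1,9), hi=8 ⇒ [4,5,-6,8,0,-9,-4,-1,-5,6]
5>4: swap(1,8), hi=7 ⇒ [4,-5,-6,8,0,-9,-4,-1,5,6]
-5<4: swap(0,1), lo=1 mid=2 ⇒ [-5,4,-6,8,0,-9,-4,-1,5,6]
-6<4: swap(1,2), lo=2 mid=3 ⇒ [-5,-6,4,8,0,-9,-4,-1,5,6]
8>4: swap(3,7), hi=6 ⇒ [-5,-6,4,-1,0,-9,-4,8,5,6]
-1<4: swap(2,3), lo=3 mid=4 ⇒ [-5,-6,-1,4,0,-9,-4,8,5,6]
0<4: swap(3,4), lo=4 mid=5 ⇒ [-5,-6,-1,0,4,-9,-4,8,5,6]
-9<4: swap(4,5), lo=5 mid=6 ⇒ [-5,-6,-1,0,-9,4,-4,8,5,6]
-4<4: swap(5,6), lo=6 mid=7 ⇒ [-5,-6,-1,0,-9,-4,4,8,5,6]
done. lo=6 hi=6; a=[-5,-6,-1,0,-9,-4,4,8,5,6]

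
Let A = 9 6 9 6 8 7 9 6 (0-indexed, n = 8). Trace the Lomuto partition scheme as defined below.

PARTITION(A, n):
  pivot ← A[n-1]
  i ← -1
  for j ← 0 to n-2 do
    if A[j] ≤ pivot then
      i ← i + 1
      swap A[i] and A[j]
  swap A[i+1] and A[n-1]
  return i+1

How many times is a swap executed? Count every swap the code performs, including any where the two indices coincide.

pivot = A[7] = 6; i = -1
j=0: A[0]=9 > 6 → no swap
j=1: A[1]=6 ≤ 6 → i=0, swap A[0],A[1] → 6 9 9 6 8 7 9 6
j=2: A[2]=9 > 6 → no swap
j=3: A[3]=6 ≤ 6 → i=1, swap A[1],A[3] → 6 6 9 9 8 7 9 6
j=4: A[4]=8 > 6 → no swap
j=5: A[5]=7 > 6 → no swap
j=6: A[6]=9 > 6 → no swap
final swap A[2],A[7] → 6 6 6 9 8 7 9 9; return 2

3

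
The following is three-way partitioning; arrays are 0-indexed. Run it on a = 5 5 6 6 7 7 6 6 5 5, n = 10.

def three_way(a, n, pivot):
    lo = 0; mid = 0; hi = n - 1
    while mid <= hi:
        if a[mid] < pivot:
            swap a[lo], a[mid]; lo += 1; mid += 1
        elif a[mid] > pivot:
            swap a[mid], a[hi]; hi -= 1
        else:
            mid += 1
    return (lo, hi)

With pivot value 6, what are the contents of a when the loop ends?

5 5 5 5 6 6 6 6 7 7

pivot = 6; lo=0, mid=0, hi=9
a[mid]=5<6: swap a[0],a[0]; lo=1,mid=1 → 5 5 6 6 7 7 6 6 5 5
a[mid]=5<6: swap a[1],a[1]; lo=2,mid=2 → 5 5 6 6 7 7 6 6 5 5
a[mid]=6=6: mid=3
a[mid]=6=6: mid=4
a[mid]=7>6: swap a[4],a[9]; hi=8 → 5 5 6 6 5 7 6 6 5 7
a[mid]=5<6: swap a[2],a[4]; lo=3,mid=5 → 5 5 5 6 6 7 6 6 5 7
a[mid]=7>6: swap a[5],a[8]; hi=7 → 5 5 5 6 6 5 6 6 7 7
a[mid]=5<6: swap a[3],a[5]; lo=4,mid=6 → 5 5 5 5 6 6 6 6 7 7
a[mid]=6=6: mid=7
a[mid]=6=6: mid=8
end: lo=4, hi=7; a = 5 5 5 5 6 6 6 6 7 7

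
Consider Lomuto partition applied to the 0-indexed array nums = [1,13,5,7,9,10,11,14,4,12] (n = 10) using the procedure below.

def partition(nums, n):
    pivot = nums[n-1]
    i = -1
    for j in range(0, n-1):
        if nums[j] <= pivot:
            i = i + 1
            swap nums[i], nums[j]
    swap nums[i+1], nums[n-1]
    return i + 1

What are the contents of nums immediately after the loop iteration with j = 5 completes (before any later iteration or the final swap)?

pivot = nums[9] = 12; i = -1
j=0: nums[0]=1 ≤ 12 → i=0, swap nums[0],nums[0] (no change) → [1,13,5,7,9,10,11,14,4,12]
j=1: nums[1]=13 > 12 → no swap
j=2: nums[2]=5 ≤ 12 → i=1, swap nums[1],nums[2] → [1,5,13,7,9,10,11,14,4,12]
j=3: nums[3]=7 ≤ 12 → i=2, swap nums[2],nums[3] → [1,5,7,13,9,10,11,14,4,12]
j=4: nums[4]=9 ≤ 12 → i=3, swap nums[3],nums[4] → [1,5,7,9,13,10,11,14,4,12]
j=5: nums[5]=10 ≤ 12 → i=4, swap nums[4],nums[5] → [1,5,7,9,10,13,11,14,4,12]
(after j=5) nums = [1,5,7,9,10,13,11,14,4,12]

[1,5,7,9,10,13,11,14,4,12]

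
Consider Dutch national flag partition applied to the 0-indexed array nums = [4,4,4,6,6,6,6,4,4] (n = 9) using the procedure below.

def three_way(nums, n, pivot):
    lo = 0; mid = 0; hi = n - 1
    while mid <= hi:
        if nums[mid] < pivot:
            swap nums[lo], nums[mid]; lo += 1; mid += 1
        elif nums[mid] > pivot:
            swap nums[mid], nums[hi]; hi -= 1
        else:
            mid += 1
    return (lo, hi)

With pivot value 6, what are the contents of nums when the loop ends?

pivot = 6; lo=0, mid=0, hi=8
nums[mid]=4<6: swap nums[0],nums[0]; lo=1,mid=1 → [4,4,4,6,6,6,6,4,4]
nums[mid]=4<6: swap nums[1],nums[1]; lo=2,mid=2 → [4,4,4,6,6,6,6,4,4]
nums[mid]=4<6: swap nums[2],nums[2]; lo=3,mid=3 → [4,4,4,6,6,6,6,4,4]
nums[mid]=6=6: mid=4
nums[mid]=6=6: mid=5
nums[mid]=6=6: mid=6
nums[mid]=6=6: mid=7
nums[mid]=4<6: swap nums[3],nums[7]; lo=4,mid=8 → [4,4,4,4,6,6,6,6,4]
nums[mid]=4<6: swap nums[4],nums[8]; lo=5,mid=9 → [4,4,4,4,4,6,6,6,6]
end: lo=5, hi=8; nums = [4,4,4,4,4,6,6,6,6]

[4,4,4,4,4,6,6,6,6]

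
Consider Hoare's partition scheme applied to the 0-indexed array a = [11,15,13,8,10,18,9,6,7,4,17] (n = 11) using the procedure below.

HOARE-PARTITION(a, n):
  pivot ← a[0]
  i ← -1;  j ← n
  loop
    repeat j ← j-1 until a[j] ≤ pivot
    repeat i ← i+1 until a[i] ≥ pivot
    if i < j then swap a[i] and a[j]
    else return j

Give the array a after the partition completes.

[4,7,6,8,10,9,18,13,15,11,17]

pivot = a[0] = 11; i = -1, j = 11
j→9 (a[9]=4≤11), i→0 (a[0]=11≥11); i<j, swap → [4,15,13,8,10,18,9,6,7,11,17]
j→8 (a[8]=7≤11), i→1 (a[1]=15≥11); i<j, swap → [4,7,13,8,10,18,9,6,15,11,17]
j→7 (a[7]=6≤11), i→2 (a[2]=13≥11); i<j, swap → [4,7,6,8,10,18,9,13,15,11,17]
j→6 (a[6]=9≤11), i→5 (a[5]=18≥11); i<j, swap → [4,7,6,8,10,9,18,13,15,11,17]
j→5, i→6; i≥j, return j=5. a = [4,7,6,8,10,9,18,13,15,11,17]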